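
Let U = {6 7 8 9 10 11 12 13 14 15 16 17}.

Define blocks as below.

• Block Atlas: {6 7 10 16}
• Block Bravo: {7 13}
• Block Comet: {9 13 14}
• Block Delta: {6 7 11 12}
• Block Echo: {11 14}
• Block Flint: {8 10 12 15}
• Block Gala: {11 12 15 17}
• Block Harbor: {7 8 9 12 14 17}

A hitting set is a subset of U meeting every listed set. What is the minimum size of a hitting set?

Take H = {7, 14, 15}. Each listed block contains at least one of these, so H is a hitting set of size 3.
The blocks Atlas, Comet, Gala are pairwise disjoint, so any hitting set needs a separate element for each — at least 3. Hence 3 is optimal.

3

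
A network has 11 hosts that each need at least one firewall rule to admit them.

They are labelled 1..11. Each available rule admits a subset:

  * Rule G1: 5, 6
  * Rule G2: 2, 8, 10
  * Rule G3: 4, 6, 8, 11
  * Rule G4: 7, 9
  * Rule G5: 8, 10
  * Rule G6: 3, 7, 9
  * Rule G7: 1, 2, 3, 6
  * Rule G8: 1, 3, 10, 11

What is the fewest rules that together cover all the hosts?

5

Take {G1, G3, G4, G7, G8}. Their union is {1, 2, 3, 4, 5, 6, 7, 8, 9, 10, 11}, which is all 11 hosts.
No 4 of the 8 rules cover everything (all 70 combinations miss at least one host), so 5 is optimal.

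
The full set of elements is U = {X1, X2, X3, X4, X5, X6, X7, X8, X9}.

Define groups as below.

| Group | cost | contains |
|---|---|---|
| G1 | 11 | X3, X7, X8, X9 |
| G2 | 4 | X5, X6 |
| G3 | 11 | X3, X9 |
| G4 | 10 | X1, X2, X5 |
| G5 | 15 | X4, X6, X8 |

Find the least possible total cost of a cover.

36

G1, G4, G5 together cover every element (G1 ∪ G4 ∪ G5 = {X1, X2, X3, X4, X5, X6, X7, X8, X9}); total cost 11 + 10 + 15 = 36.
The greedy pick G2, G1, G4, G5 costs 40; no covering selection beats 36.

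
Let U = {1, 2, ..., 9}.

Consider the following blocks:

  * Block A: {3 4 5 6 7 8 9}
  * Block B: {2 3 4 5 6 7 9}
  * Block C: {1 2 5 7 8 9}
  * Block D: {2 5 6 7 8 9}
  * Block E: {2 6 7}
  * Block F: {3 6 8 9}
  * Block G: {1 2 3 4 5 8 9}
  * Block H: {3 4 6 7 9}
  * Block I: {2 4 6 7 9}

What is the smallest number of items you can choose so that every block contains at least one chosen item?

Take T = {3, 7}. Each listed block contains at least one of these, so T is a hitting set of size 2.
No single item lies in every block, so at least 2 are needed and 2 is optimal.

2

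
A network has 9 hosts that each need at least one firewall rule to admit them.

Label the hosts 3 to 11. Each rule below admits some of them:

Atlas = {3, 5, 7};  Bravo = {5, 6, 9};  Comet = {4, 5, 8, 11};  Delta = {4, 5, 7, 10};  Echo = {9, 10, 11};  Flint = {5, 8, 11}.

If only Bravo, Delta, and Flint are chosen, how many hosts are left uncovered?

Union of Bravo, Delta, Flint = {4, 5, 6, 7, 8, 9, 10, 11}.
Not covered: 3 — 1 host.

1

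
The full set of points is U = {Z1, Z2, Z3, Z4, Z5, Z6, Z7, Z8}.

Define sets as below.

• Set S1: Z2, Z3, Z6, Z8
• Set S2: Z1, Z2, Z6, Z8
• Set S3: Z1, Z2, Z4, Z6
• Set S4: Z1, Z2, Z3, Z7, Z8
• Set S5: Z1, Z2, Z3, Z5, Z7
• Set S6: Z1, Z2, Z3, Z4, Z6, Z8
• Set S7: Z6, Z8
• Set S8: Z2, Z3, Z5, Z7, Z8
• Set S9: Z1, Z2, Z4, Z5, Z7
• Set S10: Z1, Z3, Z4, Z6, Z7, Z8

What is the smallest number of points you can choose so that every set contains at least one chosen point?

2

H = {Z2, Z8} meets every set (each contains at least one member of H), and |H| = 2.
The sets S5, S7 are pairwise disjoint, so any hitting set needs a separate point for each — at least 2. Hence 2 is optimal.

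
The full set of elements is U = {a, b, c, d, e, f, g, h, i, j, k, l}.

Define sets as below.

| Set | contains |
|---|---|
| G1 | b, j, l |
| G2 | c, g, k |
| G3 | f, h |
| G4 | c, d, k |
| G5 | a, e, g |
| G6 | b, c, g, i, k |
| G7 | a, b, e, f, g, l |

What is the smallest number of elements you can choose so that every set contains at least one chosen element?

T = {c, f, g, j} meets every set (each contains at least one member of T), and |T| = 4.
The sets G1, G3, G4, G5 are pairwise disjoint, so any hitting set needs a separate element for each — at least 4. Hence 4 is optimal.

4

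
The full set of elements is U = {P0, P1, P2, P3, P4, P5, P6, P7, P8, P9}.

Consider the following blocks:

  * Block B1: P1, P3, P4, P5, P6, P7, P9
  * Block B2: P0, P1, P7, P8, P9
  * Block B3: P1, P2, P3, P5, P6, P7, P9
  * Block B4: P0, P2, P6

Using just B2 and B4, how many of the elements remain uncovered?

3

Union of B2, B4 = {P0, P1, P2, P6, P7, P8, P9}.
Not covered: P3, P4, P5 — 3 elements.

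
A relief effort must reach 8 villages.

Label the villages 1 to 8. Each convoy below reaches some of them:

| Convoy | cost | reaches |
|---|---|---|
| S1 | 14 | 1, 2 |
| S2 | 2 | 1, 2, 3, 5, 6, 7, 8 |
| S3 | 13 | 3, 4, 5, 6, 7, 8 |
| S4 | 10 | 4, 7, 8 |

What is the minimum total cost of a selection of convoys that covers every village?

S2, S4 together cover every village (S2 ∪ S4 = {1, 2, 3, 4, 5, 6, 7, 8}); total cost 2 + 10 = 12.
No covering selection has total cost below 12.

12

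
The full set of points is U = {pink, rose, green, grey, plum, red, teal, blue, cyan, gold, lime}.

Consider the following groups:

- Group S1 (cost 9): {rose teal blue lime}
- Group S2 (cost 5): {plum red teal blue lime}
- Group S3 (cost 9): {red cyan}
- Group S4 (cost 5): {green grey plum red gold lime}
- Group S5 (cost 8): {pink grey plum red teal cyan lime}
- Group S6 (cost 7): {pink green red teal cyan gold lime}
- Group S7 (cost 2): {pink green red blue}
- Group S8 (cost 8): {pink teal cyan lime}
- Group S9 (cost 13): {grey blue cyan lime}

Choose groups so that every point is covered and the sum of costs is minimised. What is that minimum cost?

S1, S4, S6 together cover every point (S1 ∪ S4 ∪ S6 = {pink, rose, green, grey, plum, red, teal, blue, cyan, gold, lime}); total cost 9 + 5 + 7 = 21.
The greedy pick S7, S4, S6, S1 costs 23; no covering selection beats 21.

21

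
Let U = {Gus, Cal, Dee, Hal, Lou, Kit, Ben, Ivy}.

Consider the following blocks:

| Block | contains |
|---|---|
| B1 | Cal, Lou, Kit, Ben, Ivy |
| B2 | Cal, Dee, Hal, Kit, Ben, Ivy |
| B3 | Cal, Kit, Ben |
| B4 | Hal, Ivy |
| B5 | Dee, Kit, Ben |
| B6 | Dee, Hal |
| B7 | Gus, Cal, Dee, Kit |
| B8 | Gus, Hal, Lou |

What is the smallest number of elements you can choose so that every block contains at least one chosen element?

H = {Hal, Kit} meets every block (each contains at least one member of H), and |H| = 2.
The blocks B4, B5 are pairwise disjoint, so any hitting set needs a separate element for each — at least 2. Hence 2 is optimal.

2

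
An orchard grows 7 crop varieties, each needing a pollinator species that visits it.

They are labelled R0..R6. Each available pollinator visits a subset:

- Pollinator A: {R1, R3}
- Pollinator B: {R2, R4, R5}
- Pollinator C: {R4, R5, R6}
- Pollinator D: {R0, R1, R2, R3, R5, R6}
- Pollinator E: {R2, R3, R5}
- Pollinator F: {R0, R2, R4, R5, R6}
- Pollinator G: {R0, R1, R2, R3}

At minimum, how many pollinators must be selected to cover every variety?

A and F together: A ∪ F = {R0, R1, R2, R3, R4, R5, R6} — every variety is covered.
No single pollinator has all 7 varieties (the largest, D, has 6), so 2 is optimal.

2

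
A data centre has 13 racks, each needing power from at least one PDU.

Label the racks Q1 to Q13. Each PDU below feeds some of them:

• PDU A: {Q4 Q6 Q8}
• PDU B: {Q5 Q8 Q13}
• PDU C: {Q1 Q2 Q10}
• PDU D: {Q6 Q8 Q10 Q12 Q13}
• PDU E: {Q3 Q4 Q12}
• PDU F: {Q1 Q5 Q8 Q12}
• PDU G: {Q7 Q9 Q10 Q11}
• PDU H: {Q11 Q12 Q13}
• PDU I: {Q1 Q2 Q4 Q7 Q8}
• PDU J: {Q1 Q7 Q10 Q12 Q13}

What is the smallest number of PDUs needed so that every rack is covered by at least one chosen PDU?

5

Take {B, C, D, E, G}. Their union is {Q1, Q2, Q3, Q4, Q5, Q6, Q7, Q8, Q9, Q10, Q11, Q12, Q13}, which is all 13 racks.
No 4 of the 10 PDUs cover everything (all 210 combinations miss at least one rack), so 5 is optimal.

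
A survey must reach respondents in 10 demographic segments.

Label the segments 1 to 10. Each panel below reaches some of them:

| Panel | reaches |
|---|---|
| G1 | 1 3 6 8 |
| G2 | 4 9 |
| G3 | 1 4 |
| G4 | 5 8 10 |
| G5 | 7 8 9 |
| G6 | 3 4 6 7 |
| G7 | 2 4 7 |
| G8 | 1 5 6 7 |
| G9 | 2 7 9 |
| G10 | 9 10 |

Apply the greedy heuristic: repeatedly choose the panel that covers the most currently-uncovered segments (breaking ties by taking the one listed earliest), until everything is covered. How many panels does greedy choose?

Greedy: pick G1 (covers 4 new) → pick G7 (covers 3 new) → pick G4 (covers 2 new) → pick G2 (covers 1 new). Total picks: 4.

4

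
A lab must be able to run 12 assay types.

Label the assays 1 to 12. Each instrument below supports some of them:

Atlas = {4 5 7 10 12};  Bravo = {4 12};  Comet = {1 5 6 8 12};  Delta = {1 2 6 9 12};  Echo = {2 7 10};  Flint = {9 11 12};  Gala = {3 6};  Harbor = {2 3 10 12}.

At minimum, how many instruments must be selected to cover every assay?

4

Take {Atlas, Comet, Flint, Harbor}. Their union is {1, 2, 3, 4, 5, 6, 7, 8, 9, 10, 11, 12}, which is all 12 assays.
Only Comet contains 8, so Comet is forced; the remaining 7 assays need at least 3 more instruments (each remaining instrument adds at most 3) — so at least 4 instruments are needed, and 4 is optimal.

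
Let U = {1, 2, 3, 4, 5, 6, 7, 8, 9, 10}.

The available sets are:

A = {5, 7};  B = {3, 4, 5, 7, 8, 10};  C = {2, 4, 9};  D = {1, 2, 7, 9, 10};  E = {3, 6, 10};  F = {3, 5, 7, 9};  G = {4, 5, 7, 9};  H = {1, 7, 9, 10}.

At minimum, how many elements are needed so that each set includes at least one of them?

3

Take T = {5, 6, 9}. Each listed set contains at least one of these, so T is a hitting set of size 3.
The sets A, C, E are pairwise disjoint, so any hitting set needs a separate element for each — at least 3. Hence 3 is optimal.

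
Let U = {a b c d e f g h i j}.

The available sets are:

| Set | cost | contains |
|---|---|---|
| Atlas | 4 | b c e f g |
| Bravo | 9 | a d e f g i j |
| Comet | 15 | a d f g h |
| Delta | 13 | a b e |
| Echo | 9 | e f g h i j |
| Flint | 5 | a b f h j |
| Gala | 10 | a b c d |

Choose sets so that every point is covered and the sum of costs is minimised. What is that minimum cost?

Atlas, Bravo, Flint together cover every point (Atlas ∪ Bravo ∪ Flint = {a, b, c, d, e, f, g, h, i, j}); total cost 4 + 9 + 5 = 18.
No covering selection has total cost below 18.

18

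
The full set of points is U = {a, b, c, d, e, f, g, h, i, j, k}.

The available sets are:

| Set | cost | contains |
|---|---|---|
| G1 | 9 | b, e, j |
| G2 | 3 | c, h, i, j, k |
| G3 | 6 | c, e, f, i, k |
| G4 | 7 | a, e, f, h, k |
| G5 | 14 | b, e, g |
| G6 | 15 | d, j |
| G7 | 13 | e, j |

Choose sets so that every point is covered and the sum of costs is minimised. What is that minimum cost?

39

G2, G4, G5, G6 together cover every point (G2 ∪ G4 ∪ G5 ∪ G6 = {a, b, c, d, e, f, g, h, i, j, k}); total cost 3 + 7 + 14 + 15 = 39.
No covering selection has total cost below 39.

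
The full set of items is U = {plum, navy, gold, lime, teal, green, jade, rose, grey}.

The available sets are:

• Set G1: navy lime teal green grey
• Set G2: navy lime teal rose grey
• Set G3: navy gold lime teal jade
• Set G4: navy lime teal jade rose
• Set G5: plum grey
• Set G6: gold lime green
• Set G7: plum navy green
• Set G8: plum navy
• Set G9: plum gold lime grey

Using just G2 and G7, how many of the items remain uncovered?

Union of G2, G7 = {plum, navy, lime, teal, green, rose, grey}.
Not covered: gold, jade — 2 items.

2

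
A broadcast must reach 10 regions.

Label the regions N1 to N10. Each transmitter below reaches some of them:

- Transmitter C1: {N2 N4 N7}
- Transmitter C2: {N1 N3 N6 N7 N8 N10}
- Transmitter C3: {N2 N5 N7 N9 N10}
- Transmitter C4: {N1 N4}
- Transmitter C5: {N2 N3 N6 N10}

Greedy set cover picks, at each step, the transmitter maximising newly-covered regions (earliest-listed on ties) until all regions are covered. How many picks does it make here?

3

Greedy: pick C2 (covers 6 new) → pick C3 (covers 3 new) → pick C1 (covers 1 new). Total picks: 3.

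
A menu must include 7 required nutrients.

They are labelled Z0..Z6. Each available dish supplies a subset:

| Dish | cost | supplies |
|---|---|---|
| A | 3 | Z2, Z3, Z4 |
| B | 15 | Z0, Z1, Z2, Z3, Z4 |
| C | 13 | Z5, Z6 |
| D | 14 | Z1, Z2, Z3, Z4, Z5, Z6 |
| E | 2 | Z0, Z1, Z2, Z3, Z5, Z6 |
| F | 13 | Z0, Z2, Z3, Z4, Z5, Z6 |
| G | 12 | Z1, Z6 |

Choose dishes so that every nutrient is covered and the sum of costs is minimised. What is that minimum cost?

A, E together cover every nutrient (A ∪ E = {Z0, Z1, Z2, Z3, Z4, Z5, Z6}); total cost 3 + 2 = 5.
No covering selection has total cost below 5.

5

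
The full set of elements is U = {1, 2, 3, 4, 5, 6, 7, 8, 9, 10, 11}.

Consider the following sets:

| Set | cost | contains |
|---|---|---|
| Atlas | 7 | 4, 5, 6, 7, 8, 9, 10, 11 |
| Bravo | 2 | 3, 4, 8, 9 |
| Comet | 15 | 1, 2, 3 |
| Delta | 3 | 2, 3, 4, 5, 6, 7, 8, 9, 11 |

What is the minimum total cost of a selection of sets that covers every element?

Atlas, Comet together cover every element (Atlas ∪ Comet = {1, 2, 3, 4, 5, 6, 7, 8, 9, 10, 11}); total cost 7 + 15 = 22.
The greedy pick Delta, Atlas, Comet costs 25; no covering selection beats 22.

22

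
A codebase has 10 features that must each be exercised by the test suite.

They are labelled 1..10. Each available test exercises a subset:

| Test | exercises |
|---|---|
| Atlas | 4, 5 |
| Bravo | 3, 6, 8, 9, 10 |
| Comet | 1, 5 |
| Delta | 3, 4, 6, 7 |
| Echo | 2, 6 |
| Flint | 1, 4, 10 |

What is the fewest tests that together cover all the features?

4

Bravo and Comet and Delta and Echo together: Bravo ∪ Comet ∪ Delta ∪ Echo = {1, 2, 3, 4, 5, 6, 7, 8, 9, 10} — every feature is covered.
Only Bravo contains 8, so Bravo is forced; the remaining 5 features need at least 3 more tests (each remaining test adds at most 2) — so at least 4 tests are needed, and 4 is optimal.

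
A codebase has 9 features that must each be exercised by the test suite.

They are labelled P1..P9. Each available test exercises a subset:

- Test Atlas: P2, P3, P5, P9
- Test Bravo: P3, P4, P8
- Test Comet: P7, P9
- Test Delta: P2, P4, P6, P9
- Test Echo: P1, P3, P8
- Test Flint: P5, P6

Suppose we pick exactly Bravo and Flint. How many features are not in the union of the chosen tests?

4

Union of Bravo, Flint = {P3, P4, P5, P6, P8}.
Not covered: P1, P2, P7, P9 — 4 features.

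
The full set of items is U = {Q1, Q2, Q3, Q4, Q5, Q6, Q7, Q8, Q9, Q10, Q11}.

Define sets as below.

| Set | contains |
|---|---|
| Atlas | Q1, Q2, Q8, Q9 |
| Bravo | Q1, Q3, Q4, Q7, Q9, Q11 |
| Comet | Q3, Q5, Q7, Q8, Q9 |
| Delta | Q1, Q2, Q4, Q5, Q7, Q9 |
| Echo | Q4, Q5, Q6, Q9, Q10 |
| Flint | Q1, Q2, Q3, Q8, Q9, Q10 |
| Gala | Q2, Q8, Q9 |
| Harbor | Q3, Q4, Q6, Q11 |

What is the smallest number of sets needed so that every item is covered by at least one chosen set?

Delta and Flint and Harbor together: Delta ∪ Flint ∪ Harbor = {Q1, Q2, Q3, Q4, Q5, Q6, Q7, Q8, Q9, Q10, Q11} — every item is covered.
No 2 of the 8 sets cover everything (all 28 combinations miss at least one item), so 3 is optimal.

3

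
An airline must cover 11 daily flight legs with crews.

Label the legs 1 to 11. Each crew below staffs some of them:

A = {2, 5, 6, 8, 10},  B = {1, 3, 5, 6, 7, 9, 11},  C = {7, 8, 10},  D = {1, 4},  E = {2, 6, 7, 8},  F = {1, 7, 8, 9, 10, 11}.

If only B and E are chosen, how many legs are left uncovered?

Union of B, E = {1, 2, 3, 5, 6, 7, 8, 9, 11}.
Not covered: 4, 10 — 2 legs.

2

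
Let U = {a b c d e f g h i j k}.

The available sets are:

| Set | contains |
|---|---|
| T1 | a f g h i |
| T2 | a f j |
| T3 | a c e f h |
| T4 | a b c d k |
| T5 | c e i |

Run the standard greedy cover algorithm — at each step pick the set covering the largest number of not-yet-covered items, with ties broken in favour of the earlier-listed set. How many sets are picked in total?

4

Greedy: pick T1 (covers 5 new) → pick T4 (covers 4 new) → pick T2 (covers 1 new) → pick T3 (covers 1 new). Total picks: 4.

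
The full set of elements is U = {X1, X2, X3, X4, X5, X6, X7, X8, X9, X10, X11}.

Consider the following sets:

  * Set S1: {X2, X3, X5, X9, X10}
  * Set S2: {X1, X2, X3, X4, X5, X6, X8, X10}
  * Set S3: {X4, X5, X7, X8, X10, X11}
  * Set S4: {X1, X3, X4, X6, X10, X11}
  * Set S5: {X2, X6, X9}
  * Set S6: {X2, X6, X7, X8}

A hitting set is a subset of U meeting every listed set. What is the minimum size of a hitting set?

2

H = {X6, X10} meets every set (each contains at least one member of H), and |H| = 2.
The sets S3, S5 are pairwise disjoint, so any hitting set needs a separate element for each — at least 2. Hence 2 is optimal.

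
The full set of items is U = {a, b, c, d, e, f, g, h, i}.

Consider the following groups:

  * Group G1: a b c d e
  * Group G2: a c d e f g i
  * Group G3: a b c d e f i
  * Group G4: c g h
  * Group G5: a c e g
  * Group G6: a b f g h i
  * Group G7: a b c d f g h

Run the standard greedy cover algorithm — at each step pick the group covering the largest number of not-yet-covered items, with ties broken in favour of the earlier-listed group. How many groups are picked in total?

2

Greedy: pick G2 (covers 7 new) → pick G6 (covers 2 new). Total picks: 2.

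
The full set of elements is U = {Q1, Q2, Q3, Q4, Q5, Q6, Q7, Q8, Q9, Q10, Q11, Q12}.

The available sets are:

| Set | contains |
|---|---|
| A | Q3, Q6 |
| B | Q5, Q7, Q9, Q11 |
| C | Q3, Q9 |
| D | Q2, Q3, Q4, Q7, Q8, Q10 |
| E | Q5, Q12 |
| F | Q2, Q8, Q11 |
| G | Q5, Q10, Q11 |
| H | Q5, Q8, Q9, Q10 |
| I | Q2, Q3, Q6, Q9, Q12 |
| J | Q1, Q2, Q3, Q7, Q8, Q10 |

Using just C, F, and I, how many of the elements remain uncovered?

Union of C, F, I = {Q2, Q3, Q6, Q8, Q9, Q11, Q12}.
Not covered: Q1, Q4, Q5, Q7, Q10 — 5 elements.

5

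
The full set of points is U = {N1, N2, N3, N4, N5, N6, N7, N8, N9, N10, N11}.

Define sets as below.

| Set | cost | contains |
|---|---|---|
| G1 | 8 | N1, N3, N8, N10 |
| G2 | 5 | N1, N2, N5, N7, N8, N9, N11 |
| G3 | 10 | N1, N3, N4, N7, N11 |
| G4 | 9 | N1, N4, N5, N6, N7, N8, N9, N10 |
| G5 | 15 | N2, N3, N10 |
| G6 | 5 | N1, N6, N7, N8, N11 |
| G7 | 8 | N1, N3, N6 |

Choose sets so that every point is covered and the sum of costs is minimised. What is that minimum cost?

G2, G4, G7 together cover every point (G2 ∪ G4 ∪ G7 = {N1, N2, N3, N4, N5, N6, N7, N8, N9, N10, N11}); total cost 5 + 9 + 8 = 22.
No covering selection has total cost below 22.

22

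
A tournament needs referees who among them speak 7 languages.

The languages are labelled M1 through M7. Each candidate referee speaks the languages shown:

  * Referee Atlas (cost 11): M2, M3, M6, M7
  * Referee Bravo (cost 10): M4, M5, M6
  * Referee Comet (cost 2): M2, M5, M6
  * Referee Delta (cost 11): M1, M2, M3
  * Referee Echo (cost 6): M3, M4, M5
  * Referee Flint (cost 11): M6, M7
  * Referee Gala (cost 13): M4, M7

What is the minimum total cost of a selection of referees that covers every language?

Comet, Delta, Gala together cover every language (Comet ∪ Delta ∪ Gala = {M1, M2, M3, M4, M5, M6, M7}); total cost 2 + 11 + 13 = 26.
The greedy pick Comet, Echo, Atlas, Delta costs 30; no covering selection beats 26.

26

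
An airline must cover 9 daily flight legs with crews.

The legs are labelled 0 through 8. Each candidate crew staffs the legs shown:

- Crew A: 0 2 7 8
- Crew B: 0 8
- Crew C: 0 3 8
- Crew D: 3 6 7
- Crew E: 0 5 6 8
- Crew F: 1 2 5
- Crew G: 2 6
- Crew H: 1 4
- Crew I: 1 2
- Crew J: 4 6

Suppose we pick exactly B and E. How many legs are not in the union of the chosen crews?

5

Union of B, E = {0, 5, 6, 8}.
Not covered: 1, 2, 3, 4, 7 — 5 legs.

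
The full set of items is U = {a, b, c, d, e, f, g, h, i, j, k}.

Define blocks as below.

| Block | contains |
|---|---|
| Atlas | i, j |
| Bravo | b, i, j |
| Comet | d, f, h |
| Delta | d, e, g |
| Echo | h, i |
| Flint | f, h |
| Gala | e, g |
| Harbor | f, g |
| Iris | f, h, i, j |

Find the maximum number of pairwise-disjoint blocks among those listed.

Atlas, Comet, Gala are pairwise disjoint (Atlas={i,j}; Comet={d,f,h}; Gala={e,g}).
Every remaining block overlaps one of these, and no 4 of the listed blocks are pairwise disjoint, so 3 is the maximum.

3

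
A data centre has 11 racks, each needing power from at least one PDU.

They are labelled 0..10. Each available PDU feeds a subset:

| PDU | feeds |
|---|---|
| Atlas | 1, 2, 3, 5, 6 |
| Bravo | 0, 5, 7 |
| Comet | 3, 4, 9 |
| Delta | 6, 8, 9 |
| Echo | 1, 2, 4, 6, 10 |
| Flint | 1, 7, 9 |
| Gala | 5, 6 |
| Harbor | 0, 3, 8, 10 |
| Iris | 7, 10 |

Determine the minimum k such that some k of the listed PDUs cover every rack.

4

Bravo and Echo and Flint and Harbor together: Bravo ∪ Echo ∪ Flint ∪ Harbor = {0, 1, 2, 3, 4, 5, 6, 7, 8, 9, 10} — every rack is covered.
No 3 of the 9 PDUs cover everything (all 84 combinations miss at least one rack), so 4 is optimal.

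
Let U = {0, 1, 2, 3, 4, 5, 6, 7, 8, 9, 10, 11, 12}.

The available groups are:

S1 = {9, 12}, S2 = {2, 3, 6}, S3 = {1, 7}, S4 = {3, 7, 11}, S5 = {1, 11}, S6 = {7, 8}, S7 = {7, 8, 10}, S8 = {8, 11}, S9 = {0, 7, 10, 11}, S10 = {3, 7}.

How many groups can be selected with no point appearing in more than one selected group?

S1, S2, S5, S6 are pairwise disjoint (S1={9,12}; S2={2,3,6}; S5={1,11}; S6={7,8}).
Every remaining group overlaps one of these, and no 5 of the listed groups are pairwise disjoint, so 4 is the maximum.

4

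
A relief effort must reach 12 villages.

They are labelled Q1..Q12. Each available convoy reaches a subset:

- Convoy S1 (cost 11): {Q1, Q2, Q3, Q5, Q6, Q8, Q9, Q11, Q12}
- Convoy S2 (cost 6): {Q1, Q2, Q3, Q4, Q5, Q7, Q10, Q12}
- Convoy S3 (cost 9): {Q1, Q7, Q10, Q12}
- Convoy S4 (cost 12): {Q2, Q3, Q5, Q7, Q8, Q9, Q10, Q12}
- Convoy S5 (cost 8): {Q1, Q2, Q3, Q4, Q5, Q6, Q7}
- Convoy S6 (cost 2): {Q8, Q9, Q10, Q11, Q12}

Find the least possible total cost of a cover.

10

S5, S6 together cover every village (S5 ∪ S6 = {Q1, Q2, Q3, Q4, Q5, Q6, Q7, Q8, Q9, Q10, Q11, Q12}); total cost 8 + 2 = 10.
The greedy pick S6, S2, S5 costs 16; no covering selection beats 10.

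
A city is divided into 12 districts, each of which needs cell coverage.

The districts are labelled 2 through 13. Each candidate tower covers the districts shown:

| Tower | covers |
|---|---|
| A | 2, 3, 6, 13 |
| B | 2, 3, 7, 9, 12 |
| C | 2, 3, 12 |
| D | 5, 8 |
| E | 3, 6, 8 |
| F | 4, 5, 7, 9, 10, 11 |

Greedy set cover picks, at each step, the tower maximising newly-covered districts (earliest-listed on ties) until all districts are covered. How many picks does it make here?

Greedy: pick F (covers 6 new) → pick A (covers 4 new) → pick B (covers 1 new) → pick D (covers 1 new). Total picks: 4.

4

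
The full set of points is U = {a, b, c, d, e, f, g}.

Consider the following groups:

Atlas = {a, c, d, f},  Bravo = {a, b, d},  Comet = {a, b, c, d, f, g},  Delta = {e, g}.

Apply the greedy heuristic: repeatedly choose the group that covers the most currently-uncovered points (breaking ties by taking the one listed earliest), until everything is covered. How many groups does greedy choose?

2

Greedy: pick Comet (covers 6 new) → pick Delta (covers 1 new). Total picks: 2.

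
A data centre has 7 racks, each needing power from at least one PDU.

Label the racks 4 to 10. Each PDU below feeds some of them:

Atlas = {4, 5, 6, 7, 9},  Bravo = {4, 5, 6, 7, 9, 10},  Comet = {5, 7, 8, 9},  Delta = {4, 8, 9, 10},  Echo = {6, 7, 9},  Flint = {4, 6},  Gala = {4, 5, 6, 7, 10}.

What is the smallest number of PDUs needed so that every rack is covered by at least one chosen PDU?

2

Take {Bravo, Comet}. Their union is {4, 5, 6, 7, 8, 9, 10}, which is all 7 racks.
No single PDU has all 7 racks (the largest, Bravo, has 6), so 2 is optimal.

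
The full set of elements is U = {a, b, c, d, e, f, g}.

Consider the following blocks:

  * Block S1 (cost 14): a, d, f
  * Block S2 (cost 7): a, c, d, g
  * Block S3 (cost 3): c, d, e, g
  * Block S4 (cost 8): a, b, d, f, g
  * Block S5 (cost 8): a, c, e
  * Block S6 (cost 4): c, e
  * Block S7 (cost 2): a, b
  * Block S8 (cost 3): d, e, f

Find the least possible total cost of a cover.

8

S3, S7, S8 together cover every element (S3 ∪ S7 ∪ S8 = {a, b, c, d, e, f, g}); total cost 3 + 2 + 3 = 8.
No covering selection has total cost below 8.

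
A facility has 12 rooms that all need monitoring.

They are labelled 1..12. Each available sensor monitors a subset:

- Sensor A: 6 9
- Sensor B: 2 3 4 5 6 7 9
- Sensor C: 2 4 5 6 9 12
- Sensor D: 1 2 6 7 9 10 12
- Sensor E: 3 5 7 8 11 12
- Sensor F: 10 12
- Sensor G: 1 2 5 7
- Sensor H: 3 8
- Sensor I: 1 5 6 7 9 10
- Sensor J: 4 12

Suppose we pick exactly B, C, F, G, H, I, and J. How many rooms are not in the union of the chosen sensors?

1

Union of B, C, F, G, H, I, J = {1, 2, 3, 4, 5, 6, 7, 8, 9, 10, 12}.
Not covered: 11 — 1 room.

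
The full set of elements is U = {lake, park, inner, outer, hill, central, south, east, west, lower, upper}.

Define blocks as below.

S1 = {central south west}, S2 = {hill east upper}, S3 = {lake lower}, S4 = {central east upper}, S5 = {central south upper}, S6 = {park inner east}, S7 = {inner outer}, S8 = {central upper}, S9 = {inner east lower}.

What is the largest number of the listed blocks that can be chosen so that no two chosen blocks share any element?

4

S1, S2, S3, S7 are pairwise disjoint (S1={central,south,west}; S2={hill,east,upper}; S3={lake,lower}; S7={inner,outer}).
Every remaining block overlaps one of these, and no 5 of the listed blocks are pairwise disjoint, so 4 is the maximum.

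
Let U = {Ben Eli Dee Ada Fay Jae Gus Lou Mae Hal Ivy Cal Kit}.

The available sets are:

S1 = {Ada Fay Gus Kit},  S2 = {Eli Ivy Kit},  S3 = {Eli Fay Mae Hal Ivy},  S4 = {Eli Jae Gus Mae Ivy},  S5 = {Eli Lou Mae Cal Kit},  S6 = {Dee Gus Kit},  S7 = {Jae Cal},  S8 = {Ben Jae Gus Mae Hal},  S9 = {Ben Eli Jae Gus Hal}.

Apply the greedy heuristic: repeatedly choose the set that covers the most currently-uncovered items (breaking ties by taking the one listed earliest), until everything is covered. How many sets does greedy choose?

Greedy: pick S3 (covers 5 new) → pick S1 (covers 3 new) → pick S5 (covers 2 new) → pick S8 (covers 2 new) → pick S6 (covers 1 new). Total picks: 5.

5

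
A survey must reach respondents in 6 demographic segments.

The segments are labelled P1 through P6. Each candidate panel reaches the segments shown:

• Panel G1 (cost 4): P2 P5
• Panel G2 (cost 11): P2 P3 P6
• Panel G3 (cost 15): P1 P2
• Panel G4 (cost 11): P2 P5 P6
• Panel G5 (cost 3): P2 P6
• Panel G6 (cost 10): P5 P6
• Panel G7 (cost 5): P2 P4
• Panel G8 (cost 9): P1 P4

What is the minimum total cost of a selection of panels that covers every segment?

24

G1, G2, G8 together cover every segment (G1 ∪ G2 ∪ G8 = {P1, P2, P3, P4, P5, P6}); total cost 4 + 11 + 9 = 24.
The greedy pick G5, G1, G8, G2 costs 27; no covering selection beats 24.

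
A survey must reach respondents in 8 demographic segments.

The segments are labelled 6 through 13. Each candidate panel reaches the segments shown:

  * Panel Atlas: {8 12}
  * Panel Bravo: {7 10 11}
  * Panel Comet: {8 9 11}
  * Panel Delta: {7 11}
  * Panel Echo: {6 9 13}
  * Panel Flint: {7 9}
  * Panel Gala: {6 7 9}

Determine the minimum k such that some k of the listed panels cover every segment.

3

Take {Atlas, Bravo, Echo}. Their union is {6, 7, 8, 9, 10, 11, 12, 13}, which is all 8 segments.
Each panel has at most 3 segments, and 2·3 = 6 < 8 — so at least 3 panels are needed, and 3 is optimal.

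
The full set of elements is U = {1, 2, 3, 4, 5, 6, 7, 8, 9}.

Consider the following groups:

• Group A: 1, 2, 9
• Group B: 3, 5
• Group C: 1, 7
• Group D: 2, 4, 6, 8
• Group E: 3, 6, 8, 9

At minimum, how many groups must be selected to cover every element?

Take {B, C, D, E}. Their union is {1, 2, 3, 4, 5, 6, 7, 8, 9}, which is all 9 elements.
Only D contains 4, so D is forced; the remaining 5 elements need at least 3 more groups (each remaining group adds at most 2) — so at least 4 groups are needed, and 4 is optimal.

4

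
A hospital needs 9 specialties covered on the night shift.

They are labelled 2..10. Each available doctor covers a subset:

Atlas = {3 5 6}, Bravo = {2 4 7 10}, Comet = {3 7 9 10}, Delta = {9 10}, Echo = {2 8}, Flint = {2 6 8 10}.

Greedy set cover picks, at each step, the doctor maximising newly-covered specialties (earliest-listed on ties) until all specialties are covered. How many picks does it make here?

4

Greedy: pick Bravo (covers 4 new) → pick Atlas (covers 3 new) → pick Comet (covers 1 new) → pick Echo (covers 1 new). Total picks: 4.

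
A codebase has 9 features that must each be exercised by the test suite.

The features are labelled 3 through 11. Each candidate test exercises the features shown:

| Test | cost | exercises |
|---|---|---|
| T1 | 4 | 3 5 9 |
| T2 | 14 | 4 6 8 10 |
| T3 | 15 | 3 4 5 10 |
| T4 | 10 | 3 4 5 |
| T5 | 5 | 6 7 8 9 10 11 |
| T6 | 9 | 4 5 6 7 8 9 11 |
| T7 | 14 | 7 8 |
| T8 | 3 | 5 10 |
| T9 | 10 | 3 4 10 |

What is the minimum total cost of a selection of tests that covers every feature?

15

T4, T5 together cover every feature (T4 ∪ T5 = {3, 4, 5, 6, 7, 8, 9, 10, 11}); total cost 10 + 5 = 15.
The greedy pick T5, T1, T6 costs 18; no covering selection beats 15.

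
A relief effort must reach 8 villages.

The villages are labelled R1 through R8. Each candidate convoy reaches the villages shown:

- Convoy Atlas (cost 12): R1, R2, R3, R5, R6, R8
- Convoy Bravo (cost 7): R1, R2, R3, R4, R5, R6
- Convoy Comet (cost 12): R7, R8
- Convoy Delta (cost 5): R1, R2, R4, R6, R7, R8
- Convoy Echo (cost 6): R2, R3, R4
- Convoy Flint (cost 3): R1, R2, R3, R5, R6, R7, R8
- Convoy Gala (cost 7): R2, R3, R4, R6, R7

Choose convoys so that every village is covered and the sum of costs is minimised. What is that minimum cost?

Delta, Flint together cover every village (Delta ∪ Flint = {R1, R2, R3, R4, R5, R6, R7, R8}); total cost 5 + 3 = 8.
No covering selection has total cost below 8.

8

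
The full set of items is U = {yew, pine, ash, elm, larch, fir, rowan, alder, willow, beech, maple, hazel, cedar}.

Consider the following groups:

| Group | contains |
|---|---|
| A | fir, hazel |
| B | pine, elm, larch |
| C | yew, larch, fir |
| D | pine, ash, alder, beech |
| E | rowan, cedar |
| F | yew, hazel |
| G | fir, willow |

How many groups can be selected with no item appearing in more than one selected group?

4

B, E, F, G are pairwise disjoint (B={pine,elm,larch}; E={rowan,cedar}; F={yew,hazel}; G={fir,willow}).
Every remaining group overlaps one of these, and no 5 of the listed groups are pairwise disjoint, so 4 is the maximum.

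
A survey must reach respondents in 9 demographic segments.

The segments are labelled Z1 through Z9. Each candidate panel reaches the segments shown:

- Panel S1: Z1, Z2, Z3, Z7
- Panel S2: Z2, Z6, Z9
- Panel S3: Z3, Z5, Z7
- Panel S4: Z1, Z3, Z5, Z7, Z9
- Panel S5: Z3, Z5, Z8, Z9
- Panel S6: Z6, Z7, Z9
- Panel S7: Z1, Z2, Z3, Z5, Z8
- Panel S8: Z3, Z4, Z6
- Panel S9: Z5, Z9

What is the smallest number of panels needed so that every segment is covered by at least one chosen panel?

3

Take {S4, S7, S8}. Their union is {Z1, Z2, Z3, Z4, Z5, Z6, Z7, Z8, Z9}, which is all 9 segments.
Only S8 contains Z4, so S8 is forced; the remaining 6 segments need at least 2 more panels (each remaining panel adds at most 4) — so at least 3 panels are needed, and 3 is optimal.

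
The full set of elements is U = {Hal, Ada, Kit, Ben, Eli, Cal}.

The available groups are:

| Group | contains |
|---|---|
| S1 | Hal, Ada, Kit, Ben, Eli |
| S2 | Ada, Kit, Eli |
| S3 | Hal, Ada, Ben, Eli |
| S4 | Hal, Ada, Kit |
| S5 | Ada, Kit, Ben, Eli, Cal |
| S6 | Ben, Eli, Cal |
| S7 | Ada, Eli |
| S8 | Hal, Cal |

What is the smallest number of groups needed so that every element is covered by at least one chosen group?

2

S1 and S8 cover everything between them: the union {Hal, Ada, Kit, Ben, Eli, Cal} is all of U.
No single group has all 6 elements (the largest, S1, has 5), so 2 is optimal.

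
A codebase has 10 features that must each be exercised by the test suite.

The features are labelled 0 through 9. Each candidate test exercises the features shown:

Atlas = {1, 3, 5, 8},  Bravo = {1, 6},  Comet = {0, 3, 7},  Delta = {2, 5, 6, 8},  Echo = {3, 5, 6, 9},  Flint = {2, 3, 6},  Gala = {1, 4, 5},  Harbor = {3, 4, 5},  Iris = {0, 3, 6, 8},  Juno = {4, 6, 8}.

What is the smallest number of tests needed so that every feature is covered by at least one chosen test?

4

Take {Comet, Delta, Echo, Gala}. Their union is {0, 1, 2, 3, 4, 5, 6, 7, 8, 9}, which is all 10 features.
Only Echo contains 9, so Echo is forced; the remaining 6 features need at least 3 more tests (each remaining test adds at most 2) — so at least 4 tests are needed, and 4 is optimal.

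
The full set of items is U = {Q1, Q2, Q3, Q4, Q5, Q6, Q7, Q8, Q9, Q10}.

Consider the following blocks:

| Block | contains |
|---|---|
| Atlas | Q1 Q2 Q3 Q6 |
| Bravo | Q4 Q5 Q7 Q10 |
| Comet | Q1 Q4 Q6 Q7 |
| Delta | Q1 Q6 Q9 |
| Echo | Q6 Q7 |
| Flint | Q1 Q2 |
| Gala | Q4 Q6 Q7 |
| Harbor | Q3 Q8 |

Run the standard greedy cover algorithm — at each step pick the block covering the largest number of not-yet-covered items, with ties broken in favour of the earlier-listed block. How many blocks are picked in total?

4

Greedy: pick Atlas (covers 4 new) → pick Bravo (covers 4 new) → pick Delta (covers 1 new) → pick Harbor (covers 1 new). Total picks: 4.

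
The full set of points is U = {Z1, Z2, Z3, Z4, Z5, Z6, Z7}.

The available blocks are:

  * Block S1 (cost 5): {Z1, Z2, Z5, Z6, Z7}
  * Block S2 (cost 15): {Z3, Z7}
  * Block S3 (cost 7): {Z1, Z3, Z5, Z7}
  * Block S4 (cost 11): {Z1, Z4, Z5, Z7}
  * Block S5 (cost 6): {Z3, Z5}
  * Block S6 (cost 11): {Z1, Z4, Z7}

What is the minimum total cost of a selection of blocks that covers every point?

S1, S4, S5 together cover every point (S1 ∪ S4 ∪ S5 = {Z1, Z2, Z3, Z4, Z5, Z6, Z7}); total cost 5 + 11 + 6 = 22.
No covering selection has total cost below 22.

22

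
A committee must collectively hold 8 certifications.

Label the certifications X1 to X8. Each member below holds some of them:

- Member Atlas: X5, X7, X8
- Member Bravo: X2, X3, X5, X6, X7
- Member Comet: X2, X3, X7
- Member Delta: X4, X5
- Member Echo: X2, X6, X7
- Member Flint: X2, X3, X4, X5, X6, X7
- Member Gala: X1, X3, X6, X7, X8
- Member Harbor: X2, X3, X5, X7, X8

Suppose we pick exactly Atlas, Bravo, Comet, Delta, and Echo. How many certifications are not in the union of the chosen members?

Union of Atlas, Bravo, Comet, Delta, Echo = {X2, X3, X4, X5, X6, X7, X8}.
Not covered: X1 — 1 certification.

1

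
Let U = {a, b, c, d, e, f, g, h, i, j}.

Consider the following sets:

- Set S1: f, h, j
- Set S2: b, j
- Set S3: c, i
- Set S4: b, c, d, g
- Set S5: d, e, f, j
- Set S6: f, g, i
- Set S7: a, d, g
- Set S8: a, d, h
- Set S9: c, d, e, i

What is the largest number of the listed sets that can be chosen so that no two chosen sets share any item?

S2, S3, S7 are pairwise disjoint (S2={b,j}; S3={c,i}; S7={a,d,g}).
Every remaining set overlaps one of these, and no 4 of the listed sets are pairwise disjoint, so 3 is the maximum.

3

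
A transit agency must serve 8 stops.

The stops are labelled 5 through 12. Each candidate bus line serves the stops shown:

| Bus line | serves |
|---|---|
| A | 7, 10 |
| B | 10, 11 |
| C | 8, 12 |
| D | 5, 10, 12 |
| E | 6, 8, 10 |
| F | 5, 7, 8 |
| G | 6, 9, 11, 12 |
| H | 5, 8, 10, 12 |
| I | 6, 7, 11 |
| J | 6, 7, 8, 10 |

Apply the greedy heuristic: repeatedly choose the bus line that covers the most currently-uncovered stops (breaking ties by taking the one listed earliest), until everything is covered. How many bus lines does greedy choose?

3

Greedy: pick G (covers 4 new) → pick F (covers 3 new) → pick A (covers 1 new). Total picks: 3.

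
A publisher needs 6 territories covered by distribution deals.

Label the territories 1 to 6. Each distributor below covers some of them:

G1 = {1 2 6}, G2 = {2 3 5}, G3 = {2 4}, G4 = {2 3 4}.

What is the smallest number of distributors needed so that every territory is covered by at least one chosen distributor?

G1 and G2 and G3 together: G1 ∪ G2 ∪ G3 = {1, 2, 3, 4, 5, 6} — every territory is covered.
Only G1 contains 1, so G1 is forced; the remaining 3 territories need at least 2 more distributors (each remaining distributor adds at most 2) — so at least 3 distributors are needed, and 3 is optimal.

3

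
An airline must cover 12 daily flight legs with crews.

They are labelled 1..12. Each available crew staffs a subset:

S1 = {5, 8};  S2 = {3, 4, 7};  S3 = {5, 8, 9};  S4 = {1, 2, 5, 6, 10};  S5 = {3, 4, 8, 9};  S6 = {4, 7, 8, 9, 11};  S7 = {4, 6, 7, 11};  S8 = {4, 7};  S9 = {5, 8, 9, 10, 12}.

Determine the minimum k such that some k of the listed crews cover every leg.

4

Take {S2, S4, S6, S9}. Their union is {1, 2, 3, 4, 5, 6, 7, 8, 9, 10, 11, 12}, which is all 12 legs.
No 3 of the 9 crews cover everything (all 84 combinations miss at least one leg), so 4 is optimal.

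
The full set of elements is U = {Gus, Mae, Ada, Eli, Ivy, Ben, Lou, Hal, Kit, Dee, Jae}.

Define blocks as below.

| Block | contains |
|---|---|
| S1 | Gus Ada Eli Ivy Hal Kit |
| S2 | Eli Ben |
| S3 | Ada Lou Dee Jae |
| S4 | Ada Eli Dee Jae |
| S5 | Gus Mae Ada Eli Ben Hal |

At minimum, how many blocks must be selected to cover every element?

S1 and S3 and S5 together: S1 ∪ S3 ∪ S5 = {Gus, Mae, Ada, Eli, Ivy, Ben, Lou, Hal, Kit, Dee, Jae} — every element is covered.
Only S5 contains Mae, so S5 is forced; the remaining 5 elements need at least 2 more blocks (each remaining block adds at most 3) — so at least 3 blocks are needed, and 3 is optimal.

3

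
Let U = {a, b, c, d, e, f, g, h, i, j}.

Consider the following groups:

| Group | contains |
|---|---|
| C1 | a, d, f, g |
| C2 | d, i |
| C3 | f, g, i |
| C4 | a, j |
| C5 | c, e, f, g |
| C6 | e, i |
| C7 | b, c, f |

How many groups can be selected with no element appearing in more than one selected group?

3

C2, C4, C7 are pairwise disjoint (C2={d,i}; C4={a,j}; C7={b,c,f}).
Every remaining group overlaps one of these, and no 4 of the listed groups are pairwise disjoint, so 3 is the maximum.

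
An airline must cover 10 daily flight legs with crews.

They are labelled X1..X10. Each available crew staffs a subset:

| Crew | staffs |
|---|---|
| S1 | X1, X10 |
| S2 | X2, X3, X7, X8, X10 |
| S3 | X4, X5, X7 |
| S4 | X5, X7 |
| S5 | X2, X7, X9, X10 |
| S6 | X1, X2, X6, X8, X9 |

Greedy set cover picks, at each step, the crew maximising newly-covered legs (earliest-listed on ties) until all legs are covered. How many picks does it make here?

Greedy: pick S2 (covers 5 new) → pick S6 (covers 3 new) → pick S3 (covers 2 new). Total picks: 3.

3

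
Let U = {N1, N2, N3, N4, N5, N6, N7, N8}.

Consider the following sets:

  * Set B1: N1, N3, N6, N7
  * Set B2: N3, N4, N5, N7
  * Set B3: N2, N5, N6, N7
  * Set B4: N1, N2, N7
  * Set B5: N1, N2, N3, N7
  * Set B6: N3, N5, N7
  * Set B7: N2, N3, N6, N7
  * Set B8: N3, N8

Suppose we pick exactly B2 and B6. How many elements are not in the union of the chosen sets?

4

Union of B2, B6 = {N3, N4, N5, N7}.
Not covered: N1, N2, N6, N8 — 4 elements.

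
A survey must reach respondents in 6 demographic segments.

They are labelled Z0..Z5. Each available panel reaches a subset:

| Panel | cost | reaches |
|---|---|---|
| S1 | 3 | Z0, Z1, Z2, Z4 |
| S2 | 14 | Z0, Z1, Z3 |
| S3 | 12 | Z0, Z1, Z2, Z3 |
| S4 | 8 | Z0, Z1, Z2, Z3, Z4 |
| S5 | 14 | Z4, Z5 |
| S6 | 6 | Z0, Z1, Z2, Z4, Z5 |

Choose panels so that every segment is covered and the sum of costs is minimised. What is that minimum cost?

S4, S6 together cover every segment (S4 ∪ S6 = {Z0, Z1, Z2, Z3, Z4, Z5}); total cost 8 + 6 = 14.
The greedy pick S1, S6, S4 costs 17; no covering selection beats 14.

14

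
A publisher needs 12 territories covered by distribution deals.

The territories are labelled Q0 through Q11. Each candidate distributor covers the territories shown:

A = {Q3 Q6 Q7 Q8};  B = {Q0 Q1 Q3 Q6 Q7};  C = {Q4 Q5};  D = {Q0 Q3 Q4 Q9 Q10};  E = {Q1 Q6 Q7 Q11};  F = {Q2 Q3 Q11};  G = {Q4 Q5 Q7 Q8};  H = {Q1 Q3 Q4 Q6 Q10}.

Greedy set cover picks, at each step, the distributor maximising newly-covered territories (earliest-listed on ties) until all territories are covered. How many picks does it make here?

4

Greedy: pick B (covers 5 new) → pick D (covers 3 new) → pick F (covers 2 new) → pick G (covers 2 new). Total picks: 4.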